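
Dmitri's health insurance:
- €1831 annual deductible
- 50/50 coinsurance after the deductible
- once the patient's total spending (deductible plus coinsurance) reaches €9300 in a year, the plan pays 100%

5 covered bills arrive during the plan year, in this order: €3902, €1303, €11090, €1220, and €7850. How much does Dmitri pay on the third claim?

€5545

Claim 1 — €3902: €1831 finishes the deductible; €2071 goes to coinsurance; patient's 50% is €1035.50. Patient owes €2866.50 (running OOP €2866.50).
Claim 2 — €1303: deductible met; 50% of €1303 = €651.50. Patient owes €651.50 (running OOP €3518).
Claim 3 — €11090: deductible already satisfied, so patient's share is 50% × €11090 = €5545. Patient owes €5545 (running OOP €9063).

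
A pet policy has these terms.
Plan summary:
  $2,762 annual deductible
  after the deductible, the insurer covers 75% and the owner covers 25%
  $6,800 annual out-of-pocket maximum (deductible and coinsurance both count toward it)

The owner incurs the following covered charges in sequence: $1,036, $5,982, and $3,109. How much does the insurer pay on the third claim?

#1 ($1,036): all of it applies to the deductible. Cost to owner: $1,036. OOP to date $1,036. Insurer: $1,036 − $1,036 = $0.
#2 ($5,982): deductible takes $1,726, $4,256 remains; owner's 25% is $1,064. Cost to owner: $2,790. OOP to date $3,826. Insurer: $5,982 − $2,790 = $3,192.
#3 ($3,109): 25% coinsurance on $3,109 = $777.25. Cost to owner: $777.25. OOP to date $4,603.25. Insurer: $3,109 − $777.25 = $2,331.75.

$2,331.75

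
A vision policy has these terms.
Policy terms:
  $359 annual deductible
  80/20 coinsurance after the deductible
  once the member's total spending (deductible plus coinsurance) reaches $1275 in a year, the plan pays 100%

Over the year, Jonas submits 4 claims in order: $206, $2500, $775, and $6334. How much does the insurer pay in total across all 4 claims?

#1 ($206): fully absorbed by the deductible. Member pays $206; OOP now $206. Insurer: $206 − $206 = $0.
#2 ($2500): $153 to deductible, leaving $2347; member's 20% is $469.40. Member pays $622.40; OOP now $828.40. Insurer: $2500 − $622.40 = $1877.60.
#3 ($775): deductible already satisfied, so member's share is 20% × $775 = $155. Member owes $155 (running OOP $983.40). Insurer: $775 − $155 = $620.
#4 ($6334): deductible met; 20% of $6334 = $1266.80. Adding that to $983.40 gives $2250.20, past the $1275 cap; member pays only $1275 − $983.40 = $291.60. Plan pays $6334 − $291.60 = $6042.40.
Insurer total: $0 + $1877.60 + $620 + $6042.40 = $8540.

$8540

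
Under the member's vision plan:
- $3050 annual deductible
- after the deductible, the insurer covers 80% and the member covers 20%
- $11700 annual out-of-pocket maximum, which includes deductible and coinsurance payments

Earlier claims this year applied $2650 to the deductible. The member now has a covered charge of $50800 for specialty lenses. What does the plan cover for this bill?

$2650 of the $3050 deductible is already met, leaving $400.
After the $400 deductible portion, $50800 − $400 = $50400 is subject to coinsurance.
20% of $50400 = $10080 falls to the member.
That puts the member's cost at $400 + $10080 = $10480 before any cap.
Year-to-date out-of-pocket would reach $2650 + $10480 = $13130, above the $11700 maximum, so the member pays only $11700 − $2650 = $9050.
Insurer pays the balance: $50800 − $9050 = $41750.

$41750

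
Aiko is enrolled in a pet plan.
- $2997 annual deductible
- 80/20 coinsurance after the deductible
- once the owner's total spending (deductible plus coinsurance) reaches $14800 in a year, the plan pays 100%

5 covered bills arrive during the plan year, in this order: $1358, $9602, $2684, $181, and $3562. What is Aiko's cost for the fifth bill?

$712.40

Bill 1, $1358: entire amount goes to the deductible. Cost to owner: $1358. OOP to date $1358.
Bill 2, $9602: $1639 to deductible, leaving $7963; owner's 20% is $1592.60. Owner pays $3231.60; OOP now $4589.60.
Bill 3, $2684: deductible already satisfied, so owner's share is 20% × $2684 = $536.80. Owner pays $536.80; OOP now $5126.40.
Bill 4, $181: deductible already satisfied, so owner's share is 20% × $181 = $36.20. Owner owes $36.20 (running OOP $5162.60).
Bill 5, $3562: deductible already satisfied, so owner's share is 20% × $3562 = $712.40. Owner owes $712.40 (running OOP $5875).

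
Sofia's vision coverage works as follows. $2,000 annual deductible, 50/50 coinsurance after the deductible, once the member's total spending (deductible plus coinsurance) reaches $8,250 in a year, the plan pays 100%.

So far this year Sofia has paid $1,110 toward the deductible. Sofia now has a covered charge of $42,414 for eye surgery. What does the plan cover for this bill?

Deductible still to meet: $2,000 − $1,110 = $890.
After the $890 deductible portion, $42,414 − $890 = $41,524 is subject to coinsurance.
Member's 50% share of $41,524 is $20,762.
That puts the member's cost at $890 + $20,762 = $21,652 before any cap.
Year-to-date out-of-pocket would reach $1,110 + $21,652 = $22,762, above the $8,250 maximum, so the member pays only $8,250 − $1,110 = $7,140.
The plan picks up $42,414 − $7,140 = $35,274.

$35,274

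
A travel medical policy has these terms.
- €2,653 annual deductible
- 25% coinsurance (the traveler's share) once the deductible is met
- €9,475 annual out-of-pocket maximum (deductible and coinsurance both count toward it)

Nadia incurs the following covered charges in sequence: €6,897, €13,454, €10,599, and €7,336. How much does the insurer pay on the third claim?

€8,201.50

Bill 1, €6,897: €2,653 to deductible, leaving €4,244; coinsurance €4,244 × 25% = €1,061. Cost to traveler: €3,714. OOP to date €3,714. Insurer: €6,897 − €3,714 = €3,183.
Bill 2, €13,454: deductible already satisfied, so traveler's share is 25% × €13,454 = €3,363.50. Traveler pays €3,363.50; OOP now €7,077.50. Insurer: €13,454 − €3,363.50 = €10,090.50.
Bill 3, €10,599: deductible met; 25% of €10,599 = €2,649.75. That would push OOP to €9,727.25, over the €9,475 cap, so traveler pays €9,475 − €7,077.50 = €2,397.50. Plan pays €10,599 − €2,397.50 = €8,201.50.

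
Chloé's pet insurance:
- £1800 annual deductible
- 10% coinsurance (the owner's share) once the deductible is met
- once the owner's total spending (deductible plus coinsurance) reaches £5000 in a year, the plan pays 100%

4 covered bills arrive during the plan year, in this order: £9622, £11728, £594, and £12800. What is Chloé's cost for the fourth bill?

Claim 1 (£9622): £1800 to deductible, leaving £7822; owner's 10% is £782.20. Owner pays £2582.20; OOP now £2582.20.
Claim 2 (£11728): deductible already satisfied, so owner's share is 10% × £11728 = £1172.80. Cost to owner: £1172.80. OOP to date £3755.
Claim 3 (£594): deductible met; 10% of £594 = £59.40. Owner pays £59.40; OOP now £3814.40.
Claim 4 (£12800): 10% coinsurance on £12800 = £1280. That would push OOP to £5094.40, over the £5000 cap, so owner pays £5000 − £3814.40 = £1185.60.

£1185.60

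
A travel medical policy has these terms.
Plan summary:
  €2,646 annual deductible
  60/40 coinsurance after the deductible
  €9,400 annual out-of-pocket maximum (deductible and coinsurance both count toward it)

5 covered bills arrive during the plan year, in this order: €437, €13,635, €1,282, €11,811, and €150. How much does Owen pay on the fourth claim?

€1,670.80

#1 (€437): fully absorbed by the deductible. Traveler pays €437; OOP now €437.
#2 (€13,635): €2,209 finishes the deductible; €11,426 goes to coinsurance; coinsurance €11,426 × 40% = €4,570.40. Traveler owes €6,779.40 (running OOP €7,216.40).
#3 (€1,282): 40% coinsurance on €1,282 = €512.80. Traveler pays €512.80; OOP now €7,729.20.
#4 (€11,811): deductible already satisfied, so traveler's share is 40% × €11,811 = €4,724.40. OOP would hit €12,453.60 > €9,400, so the cap limits the traveler to €9,400 − €7,729.20 = €1,670.80.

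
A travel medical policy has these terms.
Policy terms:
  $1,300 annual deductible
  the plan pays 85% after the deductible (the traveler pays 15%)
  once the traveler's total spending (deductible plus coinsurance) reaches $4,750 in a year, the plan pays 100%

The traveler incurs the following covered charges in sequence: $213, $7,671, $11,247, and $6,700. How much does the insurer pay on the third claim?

#1 ($213): fully absorbed by the deductible. Traveler owes $213 (running OOP $213). Plan pays $213 − $213 = $0.
#2 ($7,671): $1,087 to deductible, leaving $6,584; traveler's 15% is $987.60. Traveler owes $2,074.60 (running OOP $2,287.60). Insurer: $7,671 − $2,074.60 = $5,596.40.
#3 ($11,247): deductible met; 15% of $11,247 = $1,687.05. Traveler pays $1,687.05; OOP now $3,974.65. Plan pays $11,247 − $1,687.05 = $9,559.95.

$9,559.95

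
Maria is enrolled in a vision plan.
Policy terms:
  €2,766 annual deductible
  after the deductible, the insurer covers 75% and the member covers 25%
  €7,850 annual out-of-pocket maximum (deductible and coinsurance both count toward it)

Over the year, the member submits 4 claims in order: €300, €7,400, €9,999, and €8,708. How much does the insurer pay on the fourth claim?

Claim 1 — €300: fully absorbed by the deductible. Member owes €300 (running OOP €300). Plan pays €300 − €300 = €0.
Claim 2 — €7,400: €2,466 finishes the deductible; €4,934 goes to coinsurance; 25% of €4,934 = €1,233.50. Cost to member: €3,699.50. OOP to date €3,999.50. Insurer: €7,400 − €3,699.50 = €3,700.50.
Claim 3 — €9,999: deductible already satisfied, so member's share is 25% × €9,999 = €2,499.75. Member pays €2,499.75; OOP now €6,499.25. Insurer: €9,999 − €2,499.75 = €7,499.25.
Claim 4 — €8,708: deductible met; 25% of €8,708 = €2,177. OOP would hit €8,676.25 > €7,850, so the cap limits the member to €7,850 − €6,499.25 = €1,350.75. Plan pays €8,708 − €1,350.75 = €7,357.25.

€7,357.25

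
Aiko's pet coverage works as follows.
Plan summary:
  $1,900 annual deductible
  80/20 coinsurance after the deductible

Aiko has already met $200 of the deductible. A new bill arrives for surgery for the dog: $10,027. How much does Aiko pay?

$3,365.40

$200 of the $1,900 deductible is already met, leaving $1,700.
That leaves $10,027 − $1,700 = $8,327 for coinsurance.
Coinsurance: $8,327 × 20% = $1,665.40.
Owner responsibility: $1,700 + $1,665.40 = $3,365.40.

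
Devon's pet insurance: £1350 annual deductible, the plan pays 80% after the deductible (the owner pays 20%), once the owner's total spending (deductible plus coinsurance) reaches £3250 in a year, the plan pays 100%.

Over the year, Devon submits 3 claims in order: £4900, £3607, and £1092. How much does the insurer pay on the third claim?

Bill 1, £4900: deductible takes £1350, £3550 remains; 20% of £3550 = £710. Owner owes £2060 (running OOP £2060). Plan pays £4900 − £2060 = £2840.
Bill 2, £3607: 20% coinsurance on £3607 = £721.40. Owner owes £721.40 (running OOP £2781.40). Insurer: £3607 − £721.40 = £2885.60.
Bill 3, £1092: deductible already satisfied, so owner's share is 20% × £1092 = £218.40. Cost to owner: £218.40. OOP to date £2999.80. Plan pays £1092 − £218.40 = £873.60.

£873.60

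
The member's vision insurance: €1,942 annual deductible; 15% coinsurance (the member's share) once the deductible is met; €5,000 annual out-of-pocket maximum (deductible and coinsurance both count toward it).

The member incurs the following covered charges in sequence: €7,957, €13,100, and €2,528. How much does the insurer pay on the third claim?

#1 (€7,957): €1,942 to deductible, leaving €6,015; member's 15% is €902.25. Member pays €2,844.25; OOP now €2,844.25. Plan pays €7,957 − €2,844.25 = €5,112.75.
#2 (€13,100): deductible already satisfied, so member's share is 15% × €13,100 = €1,965. Member pays €1,965; OOP now €4,809.25. Plan pays €13,100 − €1,965 = €11,135.
#3 (€2,528): deductible met; 15% of €2,528 = €379.20. That would push OOP to €5,188.45, over the €5,000 cap, so member pays €5,000 − €4,809.25 = €190.75. Insurer: €2,528 − €190.75 = €2,337.25.

€2,337.25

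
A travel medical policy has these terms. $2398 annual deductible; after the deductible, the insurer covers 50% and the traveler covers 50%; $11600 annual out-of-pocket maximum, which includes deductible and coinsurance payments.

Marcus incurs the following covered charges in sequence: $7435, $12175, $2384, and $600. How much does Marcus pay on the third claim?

$596

Claim 1 — $7435: $2398 finishes the deductible; $5037 goes to coinsurance; 50% of $5037 = $2518.50. Traveler pays $4916.50; OOP now $4916.50.
Claim 2 — $12175: deductible met; 50% of $12175 = $6087.50. Cost to traveler: $6087.50. OOP to date $11004.
Claim 3 — $2384: 50% coinsurance on $2384 = $1192. OOP would hit $12196 > $11600, so the cap limits the traveler to $11600 − $11004 = $596.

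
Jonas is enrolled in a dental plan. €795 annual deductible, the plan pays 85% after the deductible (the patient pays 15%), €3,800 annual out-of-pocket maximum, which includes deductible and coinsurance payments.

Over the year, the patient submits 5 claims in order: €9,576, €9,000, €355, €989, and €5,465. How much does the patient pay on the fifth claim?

€136.25

Bill 1, €9,576: €795 finishes the deductible; €8,781 goes to coinsurance; patient's 15% is €1,317.15. Patient pays €2,112.15; OOP now €2,112.15.
Bill 2, €9,000: 15% coinsurance on €9,000 = €1,350. Patient owes €1,350 (running OOP €3,462.15).
Bill 3, €355: deductible already satisfied, so patient's share is 15% × €355 = €53.25. Patient pays €53.25; OOP now €3,515.40.
Bill 4, €989: 15% coinsurance on €989 = €148.35. Patient owes €148.35 (running OOP €3,663.75).
Bill 5, €5,465: deductible met; 15% of €5,465 = €819.75. That would push OOP to €4,483.50, over the €3,800 cap, so patient pays €3,800 − €3,663.75 = €136.25.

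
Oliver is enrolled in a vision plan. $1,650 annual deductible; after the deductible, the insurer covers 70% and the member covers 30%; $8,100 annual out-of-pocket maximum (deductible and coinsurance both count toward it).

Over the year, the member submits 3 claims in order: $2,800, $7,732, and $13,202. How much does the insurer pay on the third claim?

$9,416.60

Claim 1 ($2,800): $1,650 to deductible, leaving $1,150; coinsurance $1,150 × 30% = $345. Cost to member: $1,995. OOP to date $1,995. Plan pays $2,800 − $1,995 = $805.
Claim 2 ($7,732): deductible already satisfied, so member's share is 30% × $7,732 = $2,319.60. Member owes $2,319.60 (running OOP $4,314.60). Insurer: $7,732 − $2,319.60 = $5,412.40.
Claim 3 ($13,202): deductible met; 30% of $13,202 = $3,960.60. OOP would hit $8,275.20 > $8,100, so the cap limits the member to $8,100 − $4,314.60 = $3,785.40. Plan pays $13,202 − $3,785.40 = $9,416.60.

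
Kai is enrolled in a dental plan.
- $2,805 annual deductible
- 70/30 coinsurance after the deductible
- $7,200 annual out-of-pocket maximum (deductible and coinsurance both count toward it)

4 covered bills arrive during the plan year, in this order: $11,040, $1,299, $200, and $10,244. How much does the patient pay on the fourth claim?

#1 ($11,040): $2,805 to deductible, leaving $8,235; 30% of $8,235 = $2,470.50. Patient pays $5,275.50; OOP now $5,275.50.
#2 ($1,299): deductible already satisfied, so patient's share is 30% × $1,299 = $389.70. Cost to patient: $389.70. OOP to date $5,665.20.
#3 ($200): deductible already satisfied, so patient's share is 30% × $200 = $60. Patient owes $60 (running OOP $5,725.20).
#4 ($10,244): deductible already satisfied, so patient's share is 30% × $10,244 = $3,073.20. That would push OOP to $8,798.40, over the $7,200 cap, so patient pays $7,200 − $5,725.20 = $1,474.80.

$1,474.80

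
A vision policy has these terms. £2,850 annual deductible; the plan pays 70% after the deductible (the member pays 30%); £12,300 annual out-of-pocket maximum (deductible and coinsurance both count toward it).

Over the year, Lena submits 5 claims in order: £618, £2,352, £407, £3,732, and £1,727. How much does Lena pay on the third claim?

£122.10

Bill 1, £618: entire amount goes to the deductible. Member owes £618 (running OOP £618).
Bill 2, £2,352: £2,232 to deductible, leaving £120; member's 30% is £36. Cost to member: £2,268. OOP to date £2,886.
Bill 3, £407: deductible already satisfied, so member's share is 30% × £407 = £122.10. Member pays £122.10; OOP now £3,008.10.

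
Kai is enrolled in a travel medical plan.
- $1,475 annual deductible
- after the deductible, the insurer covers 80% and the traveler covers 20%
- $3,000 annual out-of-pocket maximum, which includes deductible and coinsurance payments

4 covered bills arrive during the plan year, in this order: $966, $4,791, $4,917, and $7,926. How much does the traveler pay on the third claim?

Claim 1 — $966: fully absorbed by the deductible. Traveler pays $966; OOP now $966.
Claim 2 — $4,791: deductible takes $509, $4,282 remains; 20% of $4,282 = $856.40. Traveler pays $1,365.40; OOP now $2,331.40.
Claim 3 — $4,917: deductible met; 20% of $4,917 = $983.40. OOP would hit $3,314.80 > $3,000, so the cap limits the traveler to $3,000 − $2,331.40 = $668.60.

$668.60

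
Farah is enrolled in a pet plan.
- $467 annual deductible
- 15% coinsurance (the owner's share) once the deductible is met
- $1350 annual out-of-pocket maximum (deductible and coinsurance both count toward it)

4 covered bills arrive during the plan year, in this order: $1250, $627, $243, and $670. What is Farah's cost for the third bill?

$36.45

Claim 1 ($1250): deductible takes $467, $783 remains; 15% of $783 = $117.45. Owner pays $584.45; OOP now $584.45.
Claim 2 ($627): deductible already satisfied, so owner's share is 15% × $627 = $94.05. Owner owes $94.05 (running OOP $678.50).
Claim 3 ($243): 15% coinsurance on $243 = $36.45. Cost to owner: $36.45. OOP to date $714.95.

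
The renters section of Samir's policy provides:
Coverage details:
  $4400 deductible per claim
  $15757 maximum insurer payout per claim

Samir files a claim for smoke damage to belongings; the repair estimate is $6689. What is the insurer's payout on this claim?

$2289

Subtract the deductible: $6689 − $4400 = $2289.
That's under the $15757 cap, so the insurer reimburses the full $2289.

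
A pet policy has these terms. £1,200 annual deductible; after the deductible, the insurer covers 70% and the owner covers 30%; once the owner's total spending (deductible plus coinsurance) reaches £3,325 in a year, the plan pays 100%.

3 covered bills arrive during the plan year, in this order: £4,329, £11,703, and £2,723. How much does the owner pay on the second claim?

£1,186.30

Claim 1 — £4,329: £1,200 finishes the deductible; £3,129 goes to coinsurance; 30% of £3,129 = £938.70. Owner owes £2,138.70 (running OOP £2,138.70).
Claim 2 — £11,703: 30% coinsurance on £11,703 = £3,510.90. That would push OOP to £5,649.60, over the £3,325 cap, so owner pays £3,325 − £2,138.70 = £1,186.30.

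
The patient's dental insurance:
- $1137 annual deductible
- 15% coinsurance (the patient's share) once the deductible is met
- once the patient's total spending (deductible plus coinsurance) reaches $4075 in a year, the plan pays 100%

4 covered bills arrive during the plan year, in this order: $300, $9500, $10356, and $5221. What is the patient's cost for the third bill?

Claim 1 — $300: all of it applies to the deductible. Patient pays $300; OOP now $300.
Claim 2 — $9500: $837 to deductible, leaving $8663; 15% of $8663 = $1299.45. Patient owes $2136.45 (running OOP $2436.45).
Claim 3 — $10356: 15% coinsurance on $10356 = $1553.40. Cost to patient: $1553.40. OOP to date $3989.85.

$1553.40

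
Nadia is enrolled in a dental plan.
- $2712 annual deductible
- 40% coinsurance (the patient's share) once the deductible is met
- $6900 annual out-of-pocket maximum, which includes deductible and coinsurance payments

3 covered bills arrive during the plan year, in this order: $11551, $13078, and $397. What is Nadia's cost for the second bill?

Bill 1, $11551: $2712 to deductible, leaving $8839; patient's 40% is $3535.60. Patient owes $6247.60 (running OOP $6247.60).
Bill 2, $13078: deductible met; 40% of $13078 = $5231.20. OOP would hit $11478.80 > $6900, so the cap limits the patient to $6900 − $6247.60 = $652.40.

$652.40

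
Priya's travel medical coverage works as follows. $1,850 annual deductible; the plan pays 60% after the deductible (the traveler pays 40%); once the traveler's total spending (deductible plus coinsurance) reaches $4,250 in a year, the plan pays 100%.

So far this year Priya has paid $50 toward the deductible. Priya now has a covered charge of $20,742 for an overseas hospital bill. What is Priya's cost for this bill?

$4,200

$50 of the $1,850 deductible is already met, leaving $1,800.
The remaining $18,942 (= $20,742 − $1,800) moves to coinsurance.
40% of $18,942 = $7,576.80 falls to the traveler.
So the traveler owes $1,800 + $7,576.80 = $9,376.80 before any cap.
Year-to-date out-of-pocket would reach $50 + $9,376.80 = $9,426.80, above the $4,250 maximum, so the traveler pays only $4,250 − $50 = $4,200.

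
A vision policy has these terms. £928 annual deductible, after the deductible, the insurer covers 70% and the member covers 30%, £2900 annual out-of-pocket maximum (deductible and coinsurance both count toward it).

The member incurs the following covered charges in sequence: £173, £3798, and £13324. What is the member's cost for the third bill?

£1059.10

Claim 1 (£173): entire amount goes to the deductible. Cost to member: £173. OOP to date £173.
Claim 2 (£3798): £755 to deductible, leaving £3043; 30% of £3043 = £912.90. Member pays £1667.90; OOP now £1840.90.
Claim 3 (£13324): 30% coinsurance on £13324 = £3997.20. OOP would hit £5838.10 > £2900, so the cap limits the member to £2900 − £1840.90 = £1059.10.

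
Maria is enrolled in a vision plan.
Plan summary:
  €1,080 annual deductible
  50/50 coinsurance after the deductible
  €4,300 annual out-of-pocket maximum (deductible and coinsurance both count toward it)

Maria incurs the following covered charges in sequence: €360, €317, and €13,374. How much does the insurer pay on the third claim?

€9,751

Claim 1 (€360): all of it applies to the deductible. Member owes €360 (running OOP €360). Insurer: €360 − €360 = €0.
Claim 2 (€317): fully absorbed by the deductible. Cost to member: €317. OOP to date €677. Plan pays €317 − €317 = €0.
Claim 3 (€13,374): €403 finishes the deductible; €12,971 goes to coinsurance; member's 50% is €6,485.50. Together that's €403 + €6,485.50 = €6,888.50. Adding that to €677 gives €7,565.50, past the €4,300 cap; member pays only €4,300 − €677 = €3,623. Plan pays €13,374 − €3,623 = €9,751.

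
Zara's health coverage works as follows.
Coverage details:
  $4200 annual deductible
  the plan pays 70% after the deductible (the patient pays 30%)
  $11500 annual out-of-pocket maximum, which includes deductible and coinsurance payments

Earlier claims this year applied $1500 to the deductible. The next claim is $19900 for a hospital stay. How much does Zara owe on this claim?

$7860

Remaining deductible: $4200 − $1500 = $2700.
That leaves $19900 − $2700 = $17200 for coinsurance.
Patient's 30% share of $17200 is $5160.
So the patient owes $2700 + $5160 = $7860 before any cap.
Cumulative spending $1500 + $7860 = $9360 stays under the $11500 maximum.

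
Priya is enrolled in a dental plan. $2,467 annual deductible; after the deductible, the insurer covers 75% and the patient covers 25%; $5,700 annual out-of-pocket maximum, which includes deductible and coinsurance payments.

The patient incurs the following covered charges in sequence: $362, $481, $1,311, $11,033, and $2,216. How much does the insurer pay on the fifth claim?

$1,663

Claim 1 ($362): fully absorbed by the deductible. Patient owes $362 (running OOP $362). Plan pays $362 − $362 = $0.
Claim 2 ($481): all of it applies to the deductible. Patient pays $481; OOP now $843. Plan pays $481 − $481 = $0.
Claim 3 ($1,311): fully absorbed by the deductible. Cost to patient: $1,311. OOP to date $2,154. Plan pays $1,311 − $1,311 = $0.
Claim 4 ($11,033): $313 finishes the deductible; $10,720 goes to coinsurance; patient's 25% is $2,680. Patient pays $2,993; OOP now $5,147. Plan pays $11,033 − $2,993 = $8,040.
Claim 5 ($2,216): deductible met; 25% of $2,216 = $554. OOP would hit $5,701 > $5,700, so the cap limits the patient to $5,700 − $5,147 = $553. Plan pays $2,216 − $553 = $1,663.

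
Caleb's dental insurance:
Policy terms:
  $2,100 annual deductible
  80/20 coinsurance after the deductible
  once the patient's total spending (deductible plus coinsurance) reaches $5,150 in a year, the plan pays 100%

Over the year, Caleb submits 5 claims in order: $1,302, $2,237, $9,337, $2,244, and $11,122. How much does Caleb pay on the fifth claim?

Bill 1, $1,302: fully absorbed by the deductible. Cost to patient: $1,302. OOP to date $1,302.
Bill 2, $2,237: deductible takes $798, $1,439 remains; coinsurance $1,439 × 20% = $287.80. Cost to patient: $1,085.80. OOP to date $2,387.80.
Bill 3, $9,337: 20% coinsurance on $9,337 = $1,867.40. Patient owes $1,867.40 (running OOP $4,255.20).
Bill 4, $2,244: deductible met; 20% of $2,244 = $448.80. Patient pays $448.80; OOP now $4,704.
Bill 5, $11,122: deductible met; 20% of $11,122 = $2,224.40. That would push OOP to $6,928.40, over the $5,150 cap, so patient pays $5,150 − $4,704 = $446.

$446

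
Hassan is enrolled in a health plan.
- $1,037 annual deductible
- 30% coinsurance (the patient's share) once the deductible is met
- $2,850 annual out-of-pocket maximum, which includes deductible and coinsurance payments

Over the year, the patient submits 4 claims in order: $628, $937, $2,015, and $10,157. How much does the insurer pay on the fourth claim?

#1 ($628): entire amount goes to the deductible. Cost to patient: $628. OOP to date $628. Plan pays $628 − $628 = $0.
#2 ($937): deductible takes $409, $528 remains; patient's 30% is $158.40. Cost to patient: $567.40. OOP to date $1,195.40. Plan pays $937 − $567.40 = $369.60.
#3 ($2,015): deductible already satisfied, so patient's share is 30% × $2,015 = $604.50. Patient owes $604.50 (running OOP $1,799.90). Plan pays $2,015 − $604.50 = $1,410.50.
#4 ($10,157): deductible met; 30% of $10,157 = $3,047.10. OOP would hit $4,847 > $2,850, so the cap limits the patient to $2,850 − $1,799.90 = $1,050.10. Insurer: $10,157 − $1,050.10 = $9,106.90.

$9,106.90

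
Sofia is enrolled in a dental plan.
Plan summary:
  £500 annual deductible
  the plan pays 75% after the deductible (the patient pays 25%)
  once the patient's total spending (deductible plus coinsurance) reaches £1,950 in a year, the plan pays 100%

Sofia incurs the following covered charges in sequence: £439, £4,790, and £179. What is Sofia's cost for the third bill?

£44.75

#1 (£439): all of it applies to the deductible. Cost to patient: £439. OOP to date £439.
#2 (£4,790): deductible takes £61, £4,729 remains; 25% of £4,729 = £1,182.25. Cost to patient: £1,243.25. OOP to date £1,682.25.
#3 (£179): deductible already satisfied, so patient's share is 25% × £179 = £44.75. Patient owes £44.75 (running OOP £1,727).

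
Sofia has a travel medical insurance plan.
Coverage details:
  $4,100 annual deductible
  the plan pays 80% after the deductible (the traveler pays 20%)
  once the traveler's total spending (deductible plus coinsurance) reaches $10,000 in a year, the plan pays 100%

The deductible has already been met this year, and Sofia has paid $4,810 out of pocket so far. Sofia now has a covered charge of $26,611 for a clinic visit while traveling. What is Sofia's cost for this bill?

$5,190

The deductible is already satisfied, so the full bill goes to coinsurance.
Coinsurance: $26,611 × 20% = $5,322.20.
Adding $5,322.20 to the $4,810 already spent would give $10,132.20, which exceeds the $10,000 cap; the traveler pays just $10,000 − $4,810 = $5,190.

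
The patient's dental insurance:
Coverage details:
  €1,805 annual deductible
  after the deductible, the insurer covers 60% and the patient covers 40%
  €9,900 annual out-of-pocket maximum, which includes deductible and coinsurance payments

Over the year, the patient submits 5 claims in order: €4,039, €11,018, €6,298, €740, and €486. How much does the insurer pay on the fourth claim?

Bill 1, €4,039: €1,805 to deductible, leaving €2,234; 40% of €2,234 = €893.60. Patient owes €2,698.60 (running OOP €2,698.60). Plan pays €4,039 − €2,698.60 = €1,340.40.
Bill 2, €11,018: deductible already satisfied, so patient's share is 40% × €11,018 = €4,407.20. Patient owes €4,407.20 (running OOP €7,105.80). Plan pays €11,018 − €4,407.20 = €6,610.80.
Bill 3, €6,298: deductible already satisfied, so patient's share is 40% × €6,298 = €2,519.20. Patient owes €2,519.20 (running OOP €9,625). Insurer: €6,298 − €2,519.20 = €3,778.80.
Bill 4, €740: deductible met; 40% of €740 = €296. Adding that to €9,625 gives €9,921, past the €9,900 cap; patient pays only €9,900 − €9,625 = €275. Plan pays €740 − €275 = €465.

€465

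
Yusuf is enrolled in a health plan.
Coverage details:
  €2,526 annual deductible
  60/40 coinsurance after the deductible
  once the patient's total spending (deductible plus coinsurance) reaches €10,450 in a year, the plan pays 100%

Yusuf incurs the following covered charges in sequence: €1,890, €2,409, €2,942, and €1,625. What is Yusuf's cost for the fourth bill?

€650

Claim 1 — €1,890: entire amount goes to the deductible. Patient owes €1,890 (running OOP €1,890).
Claim 2 — €2,409: €636 to deductible, leaving €1,773; 40% of €1,773 = €709.20. Patient owes €1,345.20 (running OOP €3,235.20).
Claim 3 — €2,942: deductible already satisfied, so patient's share is 40% × €2,942 = €1,176.80. Patient pays €1,176.80; OOP now €4,412.
Claim 4 — €1,625: deductible already satisfied, so patient's share is 40% × €1,625 = €650. Patient pays €650; OOP now €5,062.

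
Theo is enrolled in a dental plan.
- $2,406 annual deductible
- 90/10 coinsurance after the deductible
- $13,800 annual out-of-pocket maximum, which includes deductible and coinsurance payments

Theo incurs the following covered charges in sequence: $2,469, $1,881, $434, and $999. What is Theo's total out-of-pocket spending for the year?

$2,743.70

Claim 1 ($2,469): deductible takes $2,406, $63 remains; coinsurance $63 × 10% = $6.30. Cost to patient: $2,412.30. OOP to date $2,412.30.
Claim 2 ($1,881): deductible already satisfied, so patient's share is 10% × $1,881 = $188.10. Patient owes $188.10 (running OOP $2,600.40).
Claim 3 ($434): 10% coinsurance on $434 = $43.40. Patient owes $43.40 (running OOP $2,643.80).
Claim 4 ($999): deductible met; 10% of $999 = $99.90. Patient pays $99.90; OOP now $2,743.70.
Summing the patient's payments: $2,412.30 + $188.10 + $43.40 + $99.90 = $2,743.70.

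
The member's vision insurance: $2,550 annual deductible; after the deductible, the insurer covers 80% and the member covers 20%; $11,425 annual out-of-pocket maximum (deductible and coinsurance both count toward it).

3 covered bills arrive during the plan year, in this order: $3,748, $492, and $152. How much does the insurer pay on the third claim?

$121.60

Claim 1 ($3,748): $2,550 finishes the deductible; $1,198 goes to coinsurance; member's 20% is $239.60. Member owes $2,789.60 (running OOP $2,789.60). Plan pays $3,748 − $2,789.60 = $958.40.
Claim 2 ($492): deductible met; 20% of $492 = $98.40. Member pays $98.40; OOP now $2,888. Insurer: $492 − $98.40 = $393.60.
Claim 3 ($152): 20% coinsurance on $152 = $30.40. Cost to member: $30.40. OOP to date $2,918.40. Insurer: $152 − $30.40 = $121.60.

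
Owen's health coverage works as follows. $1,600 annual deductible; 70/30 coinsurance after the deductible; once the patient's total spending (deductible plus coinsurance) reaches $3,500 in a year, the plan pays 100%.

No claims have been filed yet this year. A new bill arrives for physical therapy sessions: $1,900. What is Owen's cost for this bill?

Deductible not yet touched, so the first $1,600 of the bill goes to the deductible.
That leaves $1,900 − $1,600 = $300 for coinsurance.
30% of $300 = $90 falls to the patient.
So the patient owes $1,600 + $90 = $1,690 before any cap.
Cumulative spending $0 + $1,690 = $1,690 stays under the $3,500 maximum.

$1,690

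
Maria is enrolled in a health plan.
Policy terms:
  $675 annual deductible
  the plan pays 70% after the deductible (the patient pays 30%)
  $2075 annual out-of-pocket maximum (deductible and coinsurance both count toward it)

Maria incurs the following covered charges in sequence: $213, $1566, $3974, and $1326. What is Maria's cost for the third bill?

Bill 1, $213: fully absorbed by the deductible. Cost to patient: $213. OOP to date $213.
Bill 2, $1566: deductible takes $462, $1104 remains; patient's 30% is $331.20. Patient pays $793.20; OOP now $1006.20.
Bill 3, $3974: 30% coinsurance on $3974 = $1192.20. That would push OOP to $2198.40, over the $2075 cap, so patient pays $2075 − $1006.20 = $1068.80.

$1068.80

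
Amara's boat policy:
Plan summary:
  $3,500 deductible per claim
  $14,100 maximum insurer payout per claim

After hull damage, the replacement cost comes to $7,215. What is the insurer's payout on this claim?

After the deductible, $7,215 − $3,500 = $3,715 remains.
That's under the $14,100 cap, so the insurer reimburses the full $3,715.

$3,715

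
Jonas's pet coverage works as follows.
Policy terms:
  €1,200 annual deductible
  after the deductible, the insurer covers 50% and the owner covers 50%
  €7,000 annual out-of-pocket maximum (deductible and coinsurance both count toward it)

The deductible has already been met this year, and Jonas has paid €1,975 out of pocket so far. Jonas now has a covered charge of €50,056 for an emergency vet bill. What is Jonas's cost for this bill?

With the deductible met, the entire €50,056 is subject to coinsurance.
Coinsurance: €50,056 × 50% = €25,028.
That would bring total out-of-pocket to €27,003, past the €7,000 cap. The owner is capped at €7,000 − €1,975 = €5,025 on this claim.

€5,025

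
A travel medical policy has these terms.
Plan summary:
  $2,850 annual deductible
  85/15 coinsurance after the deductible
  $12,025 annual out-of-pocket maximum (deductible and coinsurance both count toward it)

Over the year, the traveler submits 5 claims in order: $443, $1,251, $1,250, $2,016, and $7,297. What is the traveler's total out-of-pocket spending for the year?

$4,261.05

#1 ($443): entire amount goes to the deductible. Cost to traveler: $443. OOP to date $443.
#2 ($1,251): fully absorbed by the deductible. Traveler owes $1,251 (running OOP $1,694).
#3 ($1,250): $1,156 to deductible, leaving $94; traveler's 15% is $14.10. Traveler pays $1,170.10; OOP now $2,864.10.
#4 ($2,016): deductible already satisfied, so traveler's share is 15% × $2,016 = $302.40. Traveler pays $302.40; OOP now $3,166.50.
#5 ($7,297): deductible met; 15% of $7,297 = $1,094.55. Traveler owes $1,094.55 (running OOP $4,261.05).
Total paid by the traveler: $443 + $1,251 + $1,170.10 + $302.40 + $1,094.55 = $4,261.05.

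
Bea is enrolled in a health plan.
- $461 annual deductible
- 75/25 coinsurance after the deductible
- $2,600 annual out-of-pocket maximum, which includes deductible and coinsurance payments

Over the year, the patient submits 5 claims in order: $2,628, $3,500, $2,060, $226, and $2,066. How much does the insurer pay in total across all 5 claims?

$7,880

Claim 1 ($2,628): $461 finishes the deductible; $2,167 goes to coinsurance; patient's 25% is $541.75. Patient owes $1,002.75 (running OOP $1,002.75). Insurer: $2,628 − $1,002.75 = $1,625.25.
Claim 2 ($3,500): deductible already satisfied, so patient's share is 25% × $3,500 = $875. Cost to patient: $875. OOP to date $1,877.75. Plan pays $3,500 − $875 = $2,625.
Claim 3 ($2,060): deductible already satisfied, so patient's share is 25% × $2,060 = $515. Cost to patient: $515. OOP to date $2,392.75. Plan pays $2,060 − $515 = $1,545.
Claim 4 ($226): deductible already satisfied, so patient's share is 25% × $226 = $56.50. Cost to patient: $56.50. OOP to date $2,449.25. Plan pays $226 − $56.50 = $169.50.
Claim 5 ($2,066): deductible already satisfied, so patient's share is 25% × $2,066 = $516.50. That would push OOP to $2,965.75, over the $2,600 cap, so patient pays $2,600 − $2,449.25 = $150.75. Plan pays $2,066 − $150.75 = $1,915.25.
Insurer total = bills − patient's total = $10,480 − $2,600 = $7,880.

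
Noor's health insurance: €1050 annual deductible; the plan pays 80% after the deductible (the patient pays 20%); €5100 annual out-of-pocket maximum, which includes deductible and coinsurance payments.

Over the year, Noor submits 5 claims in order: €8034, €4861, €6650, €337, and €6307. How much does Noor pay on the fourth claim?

Claim 1 — €8034: €1050 to deductible, leaving €6984; 20% of €6984 = €1396.80. Patient owes €2446.80 (running OOP €2446.80).
Claim 2 — €4861: deductible already satisfied, so patient's share is 20% × €4861 = €972.20. Cost to patient: €972.20. OOP to date €3419.
Claim 3 — €6650: 20% coinsurance on €6650 = €1330. Patient owes €1330 (running OOP €4749).
Claim 4 — €337: deductible met; 20% of €337 = €67.40. Patient owes €67.40 (running OOP €4816.40).

€67.40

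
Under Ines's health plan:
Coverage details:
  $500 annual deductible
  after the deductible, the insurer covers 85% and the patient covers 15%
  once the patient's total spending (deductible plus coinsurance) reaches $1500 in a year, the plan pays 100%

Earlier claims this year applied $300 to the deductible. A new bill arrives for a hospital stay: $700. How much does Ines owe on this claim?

$300 of the $500 deductible is already met, leaving $200.
That leaves $700 − $200 = $500 for coinsurance.
Patient's 15% share of $500 is $75.
So the patient owes $200 + $75 = $275 before any cap.
Year-to-date out-of-pocket becomes $300 + $275 = $575, still under the $1500 maximum, so no cap applies.

$275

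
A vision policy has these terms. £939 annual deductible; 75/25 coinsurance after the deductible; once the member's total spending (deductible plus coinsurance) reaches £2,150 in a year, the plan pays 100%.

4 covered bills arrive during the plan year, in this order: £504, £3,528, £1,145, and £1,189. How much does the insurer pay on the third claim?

£858.75

#1 (£504): all of it applies to the deductible. Member pays £504; OOP now £504. Plan pays £504 − £504 = £0.
#2 (£3,528): deductible takes £435, £3,093 remains; 25% of £3,093 = £773.25. Member owes £1,208.25 (running OOP £1,712.25). Plan pays £3,528 − £1,208.25 = £2,319.75.
#3 (£1,145): 25% coinsurance on £1,145 = £286.25. Member pays £286.25; OOP now £1,998.50. Insurer: £1,145 − £286.25 = £858.75.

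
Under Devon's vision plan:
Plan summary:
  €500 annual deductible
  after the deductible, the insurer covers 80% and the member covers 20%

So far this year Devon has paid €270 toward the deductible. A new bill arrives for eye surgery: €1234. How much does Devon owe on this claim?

€270 of the €500 deductible is already met, leaving €230.
That leaves €1234 − €230 = €1004 for coinsurance.
20% of €1004 = €200.80 falls to the member.
So the member owes €230 + €200.80 = €430.80.

€430.80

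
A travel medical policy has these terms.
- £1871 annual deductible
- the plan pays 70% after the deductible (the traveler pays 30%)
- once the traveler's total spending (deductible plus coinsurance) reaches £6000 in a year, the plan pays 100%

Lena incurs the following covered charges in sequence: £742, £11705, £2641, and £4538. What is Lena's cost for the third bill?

Bill 1, £742: all of it applies to the deductible. Traveler pays £742; OOP now £742.
Bill 2, £11705: £1129 to deductible, leaving £10576; 30% of £10576 = £3172.80. Traveler pays £4301.80; OOP now £5043.80.
Bill 3, £2641: 30% coinsurance on £2641 = £792.30. Traveler pays £792.30; OOP now £5836.10.

£792.30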